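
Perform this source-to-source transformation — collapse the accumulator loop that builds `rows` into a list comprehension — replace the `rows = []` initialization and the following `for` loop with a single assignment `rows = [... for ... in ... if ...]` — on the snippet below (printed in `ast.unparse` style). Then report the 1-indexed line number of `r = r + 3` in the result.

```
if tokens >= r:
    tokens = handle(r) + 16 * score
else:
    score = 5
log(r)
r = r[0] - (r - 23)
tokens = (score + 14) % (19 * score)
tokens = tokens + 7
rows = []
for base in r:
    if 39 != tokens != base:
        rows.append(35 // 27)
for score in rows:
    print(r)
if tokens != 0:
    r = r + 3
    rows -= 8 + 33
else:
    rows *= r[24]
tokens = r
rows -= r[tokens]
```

Transformed code:
if tokens >= r:
    tokens = handle(r) + 16 * score
else:
    score = 5
log(r)
r = r[0] - (r - 23)
tokens = (score + 14) % (19 * score)
tokens = tokens + 7
rows = [35 // 27 for base in r if 39 != tokens != base]
for score in rows:
    print(r)
if tokens != 0:
    r = r + 3
    rows -= 8 + 33
else:
    rows *= r[24]
tokens = r
rows -= r[tokens]

13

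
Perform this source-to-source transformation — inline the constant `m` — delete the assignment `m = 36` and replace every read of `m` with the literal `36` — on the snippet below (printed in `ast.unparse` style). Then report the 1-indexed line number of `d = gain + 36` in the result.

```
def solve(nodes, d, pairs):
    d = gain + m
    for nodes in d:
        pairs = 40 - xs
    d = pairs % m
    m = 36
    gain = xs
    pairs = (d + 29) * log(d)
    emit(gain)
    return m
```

2

Transformed code:
def solve(nodes, d, pairs):
    d = gain + 36
    for nodes in d:
        pairs = 40 - xs
    d = pairs % 36
    gain = xs
    pairs = (d + 29) * log(d)
    emit(gain)
    return 36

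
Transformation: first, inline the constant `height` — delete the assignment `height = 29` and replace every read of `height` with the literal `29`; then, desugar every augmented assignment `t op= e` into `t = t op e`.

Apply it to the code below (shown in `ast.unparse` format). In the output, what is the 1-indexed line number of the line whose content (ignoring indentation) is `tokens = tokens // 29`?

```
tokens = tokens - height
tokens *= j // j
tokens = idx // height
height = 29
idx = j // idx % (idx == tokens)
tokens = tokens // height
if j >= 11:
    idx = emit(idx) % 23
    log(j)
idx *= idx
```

5

Transformed code:
tokens = tokens - 29
tokens = tokens * (j // j)
tokens = idx // 29
idx = j // idx % (idx == tokens)
tokens = tokens // 29
if j >= 11:
    idx = emit(idx) % 23
    log(j)
idx = idx * idx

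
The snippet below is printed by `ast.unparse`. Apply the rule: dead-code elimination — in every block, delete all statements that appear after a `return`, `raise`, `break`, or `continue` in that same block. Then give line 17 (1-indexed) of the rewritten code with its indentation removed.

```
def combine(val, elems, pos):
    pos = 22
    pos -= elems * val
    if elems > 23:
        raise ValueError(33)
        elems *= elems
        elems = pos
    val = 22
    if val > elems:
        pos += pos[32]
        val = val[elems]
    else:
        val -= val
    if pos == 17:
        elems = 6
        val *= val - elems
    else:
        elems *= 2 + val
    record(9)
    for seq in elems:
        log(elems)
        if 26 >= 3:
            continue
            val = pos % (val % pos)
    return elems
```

record(9)

Transformed code:
def combine(val, elems, pos):
    pos = 22
    pos -= elems * val
    if elems > 23:
        raise ValueError(33)
    val = 22
    if val > elems:
        pos += pos[32]
        val = val[elems]
    else:
        val -= val
    if pos == 17:
        elems = 6
        val *= val - elems
    else:
        elems *= 2 + val
    record(9)
    for seq in elems:
        log(elems)
        if 26 >= 3:
            continue
    return elems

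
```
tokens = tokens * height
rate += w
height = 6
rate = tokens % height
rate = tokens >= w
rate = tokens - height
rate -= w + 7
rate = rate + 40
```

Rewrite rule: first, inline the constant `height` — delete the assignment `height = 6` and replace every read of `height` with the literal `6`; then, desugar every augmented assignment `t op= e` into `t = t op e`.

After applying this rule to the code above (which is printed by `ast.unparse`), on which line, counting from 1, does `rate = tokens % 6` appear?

Transformed code:
tokens = tokens * 6
rate = rate + w
rate = tokens % 6
rate = tokens >= w
rate = tokens - 6
rate = rate - (w + 7)
rate = rate + 40

3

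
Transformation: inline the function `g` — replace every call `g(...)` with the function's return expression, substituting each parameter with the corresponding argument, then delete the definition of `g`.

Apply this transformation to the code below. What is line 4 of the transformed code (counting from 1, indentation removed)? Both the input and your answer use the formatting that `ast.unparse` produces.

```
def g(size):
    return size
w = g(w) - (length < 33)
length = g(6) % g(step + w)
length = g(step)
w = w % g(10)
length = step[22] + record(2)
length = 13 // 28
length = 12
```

w = w % 10

Transformed code:
w = w - (length < 33)
length = 6 % (step + w)
length = step
w = w % 10
length = step[22] + record(2)
length = 13 // 28
length = 12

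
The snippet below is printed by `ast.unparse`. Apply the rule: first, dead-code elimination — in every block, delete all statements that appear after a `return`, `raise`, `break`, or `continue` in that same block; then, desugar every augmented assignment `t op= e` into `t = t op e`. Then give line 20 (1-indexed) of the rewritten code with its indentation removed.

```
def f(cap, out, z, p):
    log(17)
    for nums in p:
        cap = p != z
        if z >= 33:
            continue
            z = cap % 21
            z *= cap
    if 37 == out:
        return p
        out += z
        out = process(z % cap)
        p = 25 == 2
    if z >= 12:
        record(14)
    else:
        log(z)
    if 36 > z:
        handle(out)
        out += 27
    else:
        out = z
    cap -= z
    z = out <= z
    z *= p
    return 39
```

z = z * p

Transformed code:
def f(cap, out, z, p):
    log(17)
    for nums in p:
        cap = p != z
        if z >= 33:
            continue
    if 37 == out:
        return p
    if z >= 12:
        record(14)
    else:
        log(z)
    if 36 > z:
        handle(out)
        out = out + 27
    else:
        out = z
    cap = cap - z
    z = out <= z
    z = z * p
    return 39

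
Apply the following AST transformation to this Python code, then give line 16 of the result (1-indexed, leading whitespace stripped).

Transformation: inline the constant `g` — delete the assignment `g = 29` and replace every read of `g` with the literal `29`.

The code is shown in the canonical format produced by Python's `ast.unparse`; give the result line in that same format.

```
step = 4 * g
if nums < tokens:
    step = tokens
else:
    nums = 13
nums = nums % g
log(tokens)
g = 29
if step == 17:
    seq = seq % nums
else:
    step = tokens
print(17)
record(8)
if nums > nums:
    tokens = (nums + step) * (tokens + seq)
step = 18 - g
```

step = 18 - 29

Transformed code:
step = 4 * 29
if nums < tokens:
    step = tokens
else:
    nums = 13
nums = nums % 29
log(tokens)
if step == 17:
    seq = seq % nums
else:
    step = tokens
print(17)
record(8)
if nums > nums:
    tokens = (nums + step) * (tokens + seq)
step = 18 - 29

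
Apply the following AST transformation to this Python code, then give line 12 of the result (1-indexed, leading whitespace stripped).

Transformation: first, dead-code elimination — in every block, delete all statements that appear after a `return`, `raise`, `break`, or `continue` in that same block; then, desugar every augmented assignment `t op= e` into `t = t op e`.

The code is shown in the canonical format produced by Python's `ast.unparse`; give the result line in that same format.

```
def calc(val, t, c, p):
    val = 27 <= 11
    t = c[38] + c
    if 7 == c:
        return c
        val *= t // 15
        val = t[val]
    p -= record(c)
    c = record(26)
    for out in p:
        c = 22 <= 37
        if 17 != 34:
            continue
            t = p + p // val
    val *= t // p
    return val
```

Transformed code:
def calc(val, t, c, p):
    val = 27 <= 11
    t = c[38] + c
    if 7 == c:
        return c
    p = p - record(c)
    c = record(26)
    for out in p:
        c = 22 <= 37
        if 17 != 34:
            continue
    val = val * (t // p)
    return val

val = val * (t // p)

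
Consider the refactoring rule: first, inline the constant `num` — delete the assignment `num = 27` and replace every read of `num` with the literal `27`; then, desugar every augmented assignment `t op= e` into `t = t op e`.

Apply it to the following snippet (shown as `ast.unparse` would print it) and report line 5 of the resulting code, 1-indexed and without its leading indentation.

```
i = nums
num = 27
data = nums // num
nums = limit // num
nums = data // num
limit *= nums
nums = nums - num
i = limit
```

Transformed code:
i = nums
data = nums // 27
nums = limit // 27
nums = data // 27
limit = limit * nums
nums = nums - 27
i = limit

limit = limit * nums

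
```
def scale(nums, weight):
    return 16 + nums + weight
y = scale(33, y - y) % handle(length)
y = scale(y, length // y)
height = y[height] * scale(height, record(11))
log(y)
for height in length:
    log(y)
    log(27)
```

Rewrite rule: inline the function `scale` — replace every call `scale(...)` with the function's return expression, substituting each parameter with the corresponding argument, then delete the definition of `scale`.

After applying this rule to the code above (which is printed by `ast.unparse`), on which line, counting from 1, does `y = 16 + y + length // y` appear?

Transformed code:
y = (16 + 33 + (y - y)) % handle(length)
y = 16 + y + length // y
height = y[height] * (16 + height + record(11))
log(y)
for height in length:
    log(y)
    log(27)

2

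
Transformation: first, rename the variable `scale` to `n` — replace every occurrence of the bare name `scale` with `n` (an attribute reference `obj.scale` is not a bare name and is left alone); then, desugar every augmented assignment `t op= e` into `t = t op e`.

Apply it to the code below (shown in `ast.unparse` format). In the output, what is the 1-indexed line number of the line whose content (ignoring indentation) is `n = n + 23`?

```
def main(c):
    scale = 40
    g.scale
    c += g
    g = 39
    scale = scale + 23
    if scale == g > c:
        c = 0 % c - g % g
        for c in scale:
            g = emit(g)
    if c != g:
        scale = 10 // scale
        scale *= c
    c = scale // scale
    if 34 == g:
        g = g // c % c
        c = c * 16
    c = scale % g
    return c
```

Transformed code:
def main(c):
    n = 40
    g.scale
    c = c + g
    g = 39
    n = n + 23
    if n == g > c:
        c = 0 % c - g % g
        for c in n:
            g = emit(g)
    if c != g:
        n = 10 // n
        n = n * c
    c = n // n
    if 34 == g:
        g = g // c % c
        c = c * 16
    c = n % g
    return c

6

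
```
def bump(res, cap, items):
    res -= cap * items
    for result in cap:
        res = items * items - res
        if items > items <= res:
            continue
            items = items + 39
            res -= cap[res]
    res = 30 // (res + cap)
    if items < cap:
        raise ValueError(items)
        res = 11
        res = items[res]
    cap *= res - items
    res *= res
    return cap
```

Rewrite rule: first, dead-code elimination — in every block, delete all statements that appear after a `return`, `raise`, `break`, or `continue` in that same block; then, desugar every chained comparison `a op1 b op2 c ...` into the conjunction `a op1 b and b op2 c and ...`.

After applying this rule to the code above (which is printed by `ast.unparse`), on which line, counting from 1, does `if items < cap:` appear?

8

Transformed code:
def bump(res, cap, items):
    res -= cap * items
    for result in cap:
        res = items * items - res
        if items > items and items <= res:
            continue
    res = 30 // (res + cap)
    if items < cap:
        raise ValueError(items)
    cap *= res - items
    res *= res
    return cap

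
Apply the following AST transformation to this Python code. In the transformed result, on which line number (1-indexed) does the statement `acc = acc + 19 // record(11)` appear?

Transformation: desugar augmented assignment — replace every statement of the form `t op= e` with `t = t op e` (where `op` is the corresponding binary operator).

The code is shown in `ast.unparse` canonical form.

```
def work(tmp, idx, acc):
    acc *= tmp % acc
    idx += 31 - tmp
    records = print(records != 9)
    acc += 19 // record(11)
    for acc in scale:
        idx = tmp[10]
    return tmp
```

Transformed code:
def work(tmp, idx, acc):
    acc = acc * (tmp % acc)
    idx = idx + (31 - tmp)
    records = print(records != 9)
    acc = acc + 19 // record(11)
    for acc in scale:
        idx = tmp[10]
    return tmp

5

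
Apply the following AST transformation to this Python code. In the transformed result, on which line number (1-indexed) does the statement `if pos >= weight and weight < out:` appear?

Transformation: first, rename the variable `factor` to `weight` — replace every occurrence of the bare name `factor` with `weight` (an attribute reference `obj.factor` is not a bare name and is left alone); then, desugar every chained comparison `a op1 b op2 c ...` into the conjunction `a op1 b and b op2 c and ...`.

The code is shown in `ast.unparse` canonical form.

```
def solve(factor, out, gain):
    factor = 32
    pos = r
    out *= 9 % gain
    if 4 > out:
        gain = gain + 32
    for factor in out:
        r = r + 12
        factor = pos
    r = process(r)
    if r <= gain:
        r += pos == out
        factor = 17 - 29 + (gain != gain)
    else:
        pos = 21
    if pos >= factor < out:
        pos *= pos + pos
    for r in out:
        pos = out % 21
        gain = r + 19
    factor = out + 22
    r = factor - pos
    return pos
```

16

Transformed code:
def solve(weight, out, gain):
    weight = 32
    pos = r
    out *= 9 % gain
    if 4 > out:
        gain = gain + 32
    for weight in out:
        r = r + 12
        weight = pos
    r = process(r)
    if r <= gain:
        r += pos == out
        weight = 17 - 29 + (gain != gain)
    else:
        pos = 21
    if pos >= weight and weight < out:
        pos *= pos + pos
    for r in out:
        pos = out % 21
        gain = r + 19
    weight = out + 22
    r = weight - pos
    return pos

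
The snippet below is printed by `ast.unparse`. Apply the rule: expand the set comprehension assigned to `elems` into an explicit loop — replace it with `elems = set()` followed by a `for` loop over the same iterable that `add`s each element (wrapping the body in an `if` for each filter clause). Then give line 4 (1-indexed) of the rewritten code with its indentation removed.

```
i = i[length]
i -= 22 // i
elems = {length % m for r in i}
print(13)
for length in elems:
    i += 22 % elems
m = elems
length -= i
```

Transformed code:
i = i[length]
i -= 22 // i
elems = set()
for r in i:
    elems.add(length % m)
print(13)
for length in elems:
    i += 22 % elems
m = elems
length -= i

for r in i:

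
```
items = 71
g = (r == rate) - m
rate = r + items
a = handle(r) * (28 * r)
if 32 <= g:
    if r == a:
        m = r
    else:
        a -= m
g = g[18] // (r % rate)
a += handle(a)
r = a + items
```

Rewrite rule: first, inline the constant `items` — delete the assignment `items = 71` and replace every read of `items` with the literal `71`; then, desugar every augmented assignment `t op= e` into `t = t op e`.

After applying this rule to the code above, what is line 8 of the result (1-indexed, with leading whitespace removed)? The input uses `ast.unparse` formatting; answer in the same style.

a = a - m

Transformed code:
g = (r == rate) - m
rate = r + 71
a = handle(r) * (28 * r)
if 32 <= g:
    if r == a:
        m = r
    else:
        a = a - m
g = g[18] // (r % rate)
a = a + handle(a)
r = a + 71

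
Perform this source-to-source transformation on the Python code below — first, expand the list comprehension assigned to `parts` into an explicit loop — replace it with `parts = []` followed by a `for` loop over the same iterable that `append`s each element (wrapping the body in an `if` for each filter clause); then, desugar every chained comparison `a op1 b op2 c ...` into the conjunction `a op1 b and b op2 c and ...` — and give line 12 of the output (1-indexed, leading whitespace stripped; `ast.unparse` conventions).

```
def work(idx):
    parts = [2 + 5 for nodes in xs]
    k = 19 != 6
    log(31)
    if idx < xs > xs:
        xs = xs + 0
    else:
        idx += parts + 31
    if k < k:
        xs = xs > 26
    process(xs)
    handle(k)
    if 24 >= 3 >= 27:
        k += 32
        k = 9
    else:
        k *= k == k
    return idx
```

xs = xs > 26

Transformed code:
def work(idx):
    parts = []
    for nodes in xs:
        parts.append(2 + 5)
    k = 19 != 6
    log(31)
    if idx < xs and xs > xs:
        xs = xs + 0
    else:
        idx += parts + 31
    if k < k:
        xs = xs > 26
    process(xs)
    handle(k)
    if 24 >= 3 and 3 >= 27:
        k += 32
        k = 9
    else:
        k *= k == k
    return idx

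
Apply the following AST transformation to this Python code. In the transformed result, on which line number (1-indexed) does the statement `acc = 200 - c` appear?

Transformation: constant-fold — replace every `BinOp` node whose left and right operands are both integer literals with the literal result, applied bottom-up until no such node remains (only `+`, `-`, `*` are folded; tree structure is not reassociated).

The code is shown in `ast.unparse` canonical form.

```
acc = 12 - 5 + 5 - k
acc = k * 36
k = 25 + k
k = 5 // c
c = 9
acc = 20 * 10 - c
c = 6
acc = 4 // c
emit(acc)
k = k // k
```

6

Transformed code:
acc = 12 - k
acc = k * 36
k = 25 + k
k = 5 // c
c = 9
acc = 200 - c
c = 6
acc = 4 // c
emit(acc)
k = k // k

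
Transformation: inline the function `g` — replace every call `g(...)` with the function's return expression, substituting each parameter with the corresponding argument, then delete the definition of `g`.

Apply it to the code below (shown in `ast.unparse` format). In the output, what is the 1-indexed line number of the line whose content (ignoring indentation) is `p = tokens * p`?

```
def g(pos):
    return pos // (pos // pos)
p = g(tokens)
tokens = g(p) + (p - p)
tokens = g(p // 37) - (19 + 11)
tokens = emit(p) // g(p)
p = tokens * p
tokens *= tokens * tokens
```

5

Transformed code:
p = tokens // (tokens // tokens)
tokens = p // (p // p) + (p - p)
tokens = p // 37 // (p // 37 // (p // 37)) - (19 + 11)
tokens = emit(p) // (p // (p // p))
p = tokens * p
tokens *= tokens * tokens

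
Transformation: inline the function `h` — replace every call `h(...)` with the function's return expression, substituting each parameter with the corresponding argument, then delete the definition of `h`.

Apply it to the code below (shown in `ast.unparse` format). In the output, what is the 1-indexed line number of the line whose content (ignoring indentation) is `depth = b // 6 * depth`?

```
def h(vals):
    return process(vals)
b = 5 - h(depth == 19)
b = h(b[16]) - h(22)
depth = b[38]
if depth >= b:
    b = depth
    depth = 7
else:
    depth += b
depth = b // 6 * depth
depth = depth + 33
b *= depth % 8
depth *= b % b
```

Transformed code:
b = 5 - process(depth == 19)
b = process(b[16]) - process(22)
depth = b[38]
if depth >= b:
    b = depth
    depth = 7
else:
    depth += b
depth = b // 6 * depth
depth = depth + 33
b *= depth % 8
depth *= b % b

9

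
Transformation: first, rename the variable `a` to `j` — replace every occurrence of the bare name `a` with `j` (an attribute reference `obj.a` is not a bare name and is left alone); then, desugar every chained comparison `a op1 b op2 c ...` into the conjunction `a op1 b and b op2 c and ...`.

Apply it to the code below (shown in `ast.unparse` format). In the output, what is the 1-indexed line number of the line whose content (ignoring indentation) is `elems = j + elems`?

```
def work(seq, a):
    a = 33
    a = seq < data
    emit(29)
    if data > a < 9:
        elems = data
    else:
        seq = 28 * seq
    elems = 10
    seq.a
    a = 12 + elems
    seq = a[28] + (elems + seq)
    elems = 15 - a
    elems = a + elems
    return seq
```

14

Transformed code:
def work(seq, j):
    j = 33
    j = seq < data
    emit(29)
    if data > j and j < 9:
        elems = data
    else:
        seq = 28 * seq
    elems = 10
    seq.a
    j = 12 + elems
    seq = j[28] + (elems + seq)
    elems = 15 - j
    elems = j + elems
    return seq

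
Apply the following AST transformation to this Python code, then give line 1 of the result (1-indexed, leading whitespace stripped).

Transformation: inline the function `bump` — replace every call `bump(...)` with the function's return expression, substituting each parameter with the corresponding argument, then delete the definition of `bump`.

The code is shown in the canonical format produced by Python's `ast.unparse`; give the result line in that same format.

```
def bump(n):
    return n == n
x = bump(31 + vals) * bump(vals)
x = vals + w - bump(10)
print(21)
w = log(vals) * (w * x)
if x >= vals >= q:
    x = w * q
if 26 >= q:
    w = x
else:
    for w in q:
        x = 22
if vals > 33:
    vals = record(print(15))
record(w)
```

Transformed code:
x = (31 + vals == 31 + vals) * (vals == vals)
x = vals + w - (10 == 10)
print(21)
w = log(vals) * (w * x)
if x >= vals >= q:
    x = w * q
if 26 >= q:
    w = x
else:
    for w in q:
        x = 22
if vals > 33:
    vals = record(print(15))
record(w)

x = (31 + vals == 31 + vals) * (vals == vals)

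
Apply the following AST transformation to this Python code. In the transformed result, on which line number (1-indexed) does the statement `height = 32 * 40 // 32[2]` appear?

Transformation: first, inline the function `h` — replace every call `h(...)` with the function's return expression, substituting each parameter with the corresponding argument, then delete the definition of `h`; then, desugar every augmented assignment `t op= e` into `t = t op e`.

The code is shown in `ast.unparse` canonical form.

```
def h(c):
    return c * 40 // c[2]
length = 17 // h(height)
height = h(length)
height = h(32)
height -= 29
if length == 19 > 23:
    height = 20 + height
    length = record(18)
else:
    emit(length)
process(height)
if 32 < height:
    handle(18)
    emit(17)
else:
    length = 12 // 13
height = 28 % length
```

3

Transformed code:
length = 17 // (height * 40 // height[2])
height = length * 40 // length[2]
height = 32 * 40 // 32[2]
height = height - 29
if length == 19 > 23:
    height = 20 + height
    length = record(18)
else:
    emit(length)
process(height)
if 32 < height:
    handle(18)
    emit(17)
else:
    length = 12 // 13
height = 28 % length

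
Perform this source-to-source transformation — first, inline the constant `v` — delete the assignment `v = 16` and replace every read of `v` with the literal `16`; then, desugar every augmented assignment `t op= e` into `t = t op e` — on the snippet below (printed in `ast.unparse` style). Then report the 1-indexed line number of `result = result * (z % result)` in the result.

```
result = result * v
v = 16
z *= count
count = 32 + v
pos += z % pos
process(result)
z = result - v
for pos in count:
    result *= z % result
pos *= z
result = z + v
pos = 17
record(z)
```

Transformed code:
result = result * 16
z = z * count
count = 32 + 16
pos = pos + z % pos
process(result)
z = result - 16
for pos in count:
    result = result * (z % result)
pos = pos * z
result = z + 16
pos = 17
record(z)

8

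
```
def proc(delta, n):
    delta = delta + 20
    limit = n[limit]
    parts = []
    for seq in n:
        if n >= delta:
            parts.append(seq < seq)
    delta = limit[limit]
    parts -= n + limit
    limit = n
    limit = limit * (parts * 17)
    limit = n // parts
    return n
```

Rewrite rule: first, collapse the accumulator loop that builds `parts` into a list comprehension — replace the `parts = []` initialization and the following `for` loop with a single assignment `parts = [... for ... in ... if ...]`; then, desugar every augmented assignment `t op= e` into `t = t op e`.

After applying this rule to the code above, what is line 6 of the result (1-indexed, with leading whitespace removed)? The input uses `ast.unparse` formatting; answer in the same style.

parts = parts - (n + limit)

Transformed code:
def proc(delta, n):
    delta = delta + 20
    limit = n[limit]
    parts = [seq < seq for seq in n if n >= delta]
    delta = limit[limit]
    parts = parts - (n + limit)
    limit = n
    limit = limit * (parts * 17)
    limit = n // parts
    return n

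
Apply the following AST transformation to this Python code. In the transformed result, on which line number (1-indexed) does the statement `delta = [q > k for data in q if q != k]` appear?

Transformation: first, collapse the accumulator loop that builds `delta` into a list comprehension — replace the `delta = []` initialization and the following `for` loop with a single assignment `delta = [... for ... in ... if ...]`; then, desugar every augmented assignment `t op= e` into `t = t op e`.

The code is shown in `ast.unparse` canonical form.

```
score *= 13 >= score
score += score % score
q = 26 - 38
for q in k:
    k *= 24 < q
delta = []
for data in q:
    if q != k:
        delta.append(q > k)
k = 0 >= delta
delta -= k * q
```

6

Transformed code:
score = score * (13 >= score)
score = score + score % score
q = 26 - 38
for q in k:
    k = k * (24 < q)
delta = [q > k for data in q if q != k]
k = 0 >= delta
delta = delta - k * q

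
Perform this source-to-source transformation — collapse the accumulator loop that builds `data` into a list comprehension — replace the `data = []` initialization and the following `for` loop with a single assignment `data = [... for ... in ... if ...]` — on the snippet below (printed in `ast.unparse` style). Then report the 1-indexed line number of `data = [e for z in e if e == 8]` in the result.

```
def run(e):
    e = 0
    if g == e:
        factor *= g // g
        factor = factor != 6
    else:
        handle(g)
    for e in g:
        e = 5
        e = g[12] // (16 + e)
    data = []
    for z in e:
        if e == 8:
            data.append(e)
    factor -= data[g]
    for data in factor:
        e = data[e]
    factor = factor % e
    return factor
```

11

Transformed code:
def run(e):
    e = 0
    if g == e:
        factor *= g // g
        factor = factor != 6
    else:
        handle(g)
    for e in g:
        e = 5
        e = g[12] // (16 + e)
    data = [e for z in e if e == 8]
    factor -= data[g]
    for data in factor:
        e = data[e]
    factor = factor % e
    return factor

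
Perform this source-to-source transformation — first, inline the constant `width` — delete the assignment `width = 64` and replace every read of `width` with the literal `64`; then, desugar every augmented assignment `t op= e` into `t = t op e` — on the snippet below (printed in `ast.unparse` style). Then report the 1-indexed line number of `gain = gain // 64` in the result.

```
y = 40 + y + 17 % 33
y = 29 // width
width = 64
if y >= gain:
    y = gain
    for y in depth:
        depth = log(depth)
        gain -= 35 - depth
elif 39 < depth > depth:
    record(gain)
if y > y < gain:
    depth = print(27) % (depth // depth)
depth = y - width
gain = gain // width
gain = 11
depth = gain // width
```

Transformed code:
y = 40 + y + 17 % 33
y = 29 // 64
if y >= gain:
    y = gain
    for y in depth:
        depth = log(depth)
        gain = gain - (35 - depth)
elif 39 < depth > depth:
    record(gain)
if y > y < gain:
    depth = print(27) % (depth // depth)
depth = y - 64
gain = gain // 64
gain = 11
depth = gain // 64

13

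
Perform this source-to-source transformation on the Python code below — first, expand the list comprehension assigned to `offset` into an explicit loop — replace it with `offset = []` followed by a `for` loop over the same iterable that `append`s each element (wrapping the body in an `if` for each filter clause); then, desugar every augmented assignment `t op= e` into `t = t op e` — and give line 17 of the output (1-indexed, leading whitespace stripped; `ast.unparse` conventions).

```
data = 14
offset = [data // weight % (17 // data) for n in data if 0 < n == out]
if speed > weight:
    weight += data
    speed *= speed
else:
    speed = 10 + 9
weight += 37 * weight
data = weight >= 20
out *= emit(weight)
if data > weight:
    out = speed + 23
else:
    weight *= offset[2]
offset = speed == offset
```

weight = weight * offset[2]

Transformed code:
data = 14
offset = []
for n in data:
    if 0 < n == out:
        offset.append(data // weight % (17 // data))
if speed > weight:
    weight = weight + data
    speed = speed * speed
else:
    speed = 10 + 9
weight = weight + 37 * weight
data = weight >= 20
out = out * emit(weight)
if data > weight:
    out = speed + 23
else:
    weight = weight * offset[2]
offset = speed == offset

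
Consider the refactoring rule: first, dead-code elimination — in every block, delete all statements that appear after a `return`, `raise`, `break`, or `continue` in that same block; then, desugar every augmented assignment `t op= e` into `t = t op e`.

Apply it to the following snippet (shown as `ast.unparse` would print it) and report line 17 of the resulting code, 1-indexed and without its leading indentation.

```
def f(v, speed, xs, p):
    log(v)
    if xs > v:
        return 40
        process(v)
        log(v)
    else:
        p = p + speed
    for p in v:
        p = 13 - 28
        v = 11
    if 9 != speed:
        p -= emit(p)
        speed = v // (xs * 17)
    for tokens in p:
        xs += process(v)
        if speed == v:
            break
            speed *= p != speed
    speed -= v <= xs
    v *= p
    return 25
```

Transformed code:
def f(v, speed, xs, p):
    log(v)
    if xs > v:
        return 40
    else:
        p = p + speed
    for p in v:
        p = 13 - 28
        v = 11
    if 9 != speed:
        p = p - emit(p)
        speed = v // (xs * 17)
    for tokens in p:
        xs = xs + process(v)
        if speed == v:
            break
    speed = speed - (v <= xs)
    v = v * p
    return 25

speed = speed - (v <= xs)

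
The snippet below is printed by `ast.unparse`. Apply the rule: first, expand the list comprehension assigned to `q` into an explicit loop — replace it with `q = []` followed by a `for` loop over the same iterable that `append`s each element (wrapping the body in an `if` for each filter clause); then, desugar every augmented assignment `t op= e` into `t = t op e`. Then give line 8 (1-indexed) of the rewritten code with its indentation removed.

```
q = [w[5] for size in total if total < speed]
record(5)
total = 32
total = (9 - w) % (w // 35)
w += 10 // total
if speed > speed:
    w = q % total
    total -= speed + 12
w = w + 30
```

Transformed code:
q = []
for size in total:
    if total < speed:
        q.append(w[5])
record(5)
total = 32
total = (9 - w) % (w // 35)
w = w + 10 // total
if speed > speed:
    w = q % total
    total = total - (speed + 12)
w = w + 30

w = w + 10 // total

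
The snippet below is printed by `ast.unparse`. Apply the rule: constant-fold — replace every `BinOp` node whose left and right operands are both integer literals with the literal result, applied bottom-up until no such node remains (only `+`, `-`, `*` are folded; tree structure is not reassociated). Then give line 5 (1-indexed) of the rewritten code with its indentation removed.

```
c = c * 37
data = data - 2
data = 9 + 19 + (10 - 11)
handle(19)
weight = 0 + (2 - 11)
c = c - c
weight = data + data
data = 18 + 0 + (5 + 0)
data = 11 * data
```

Transformed code:
c = c * 37
data = data - 2
data = 27
handle(19)
weight = -9
c = c - c
weight = data + data
data = 23
data = 11 * data

weight = -9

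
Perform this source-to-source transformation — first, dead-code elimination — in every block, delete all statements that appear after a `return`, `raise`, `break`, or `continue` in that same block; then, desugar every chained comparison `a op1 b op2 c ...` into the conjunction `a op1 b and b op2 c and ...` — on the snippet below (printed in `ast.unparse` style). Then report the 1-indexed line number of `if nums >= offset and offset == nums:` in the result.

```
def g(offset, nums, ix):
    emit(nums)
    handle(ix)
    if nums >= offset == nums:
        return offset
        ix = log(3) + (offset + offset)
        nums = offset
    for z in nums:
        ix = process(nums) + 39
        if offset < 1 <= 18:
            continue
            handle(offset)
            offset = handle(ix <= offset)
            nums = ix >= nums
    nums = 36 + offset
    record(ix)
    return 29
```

Transformed code:
def g(offset, nums, ix):
    emit(nums)
    handle(ix)
    if nums >= offset and offset == nums:
        return offset
    for z in nums:
        ix = process(nums) + 39
        if offset < 1 and 1 <= 18:
            continue
    nums = 36 + offset
    record(ix)
    return 29

4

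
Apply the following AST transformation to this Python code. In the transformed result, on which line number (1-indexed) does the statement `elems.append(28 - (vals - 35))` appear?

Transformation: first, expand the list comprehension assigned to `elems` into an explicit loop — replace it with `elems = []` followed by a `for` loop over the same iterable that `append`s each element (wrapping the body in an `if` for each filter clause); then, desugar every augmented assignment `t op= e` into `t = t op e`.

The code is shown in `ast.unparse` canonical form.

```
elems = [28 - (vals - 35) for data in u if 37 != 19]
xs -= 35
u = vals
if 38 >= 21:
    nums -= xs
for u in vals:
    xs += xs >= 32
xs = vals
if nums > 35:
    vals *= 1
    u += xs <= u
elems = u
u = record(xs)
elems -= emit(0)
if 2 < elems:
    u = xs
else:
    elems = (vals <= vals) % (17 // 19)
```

Transformed code:
elems = []
for data in u:
    if 37 != 19:
        elems.append(28 - (vals - 35))
xs = xs - 35
u = vals
if 38 >= 21:
    nums = nums - xs
for u in vals:
    xs = xs + (xs >= 32)
xs = vals
if nums > 35:
    vals = vals * 1
    u = u + (xs <= u)
elems = u
u = record(xs)
elems = elems - emit(0)
if 2 < elems:
    u = xs
else:
    elems = (vals <= vals) % (17 // 19)

4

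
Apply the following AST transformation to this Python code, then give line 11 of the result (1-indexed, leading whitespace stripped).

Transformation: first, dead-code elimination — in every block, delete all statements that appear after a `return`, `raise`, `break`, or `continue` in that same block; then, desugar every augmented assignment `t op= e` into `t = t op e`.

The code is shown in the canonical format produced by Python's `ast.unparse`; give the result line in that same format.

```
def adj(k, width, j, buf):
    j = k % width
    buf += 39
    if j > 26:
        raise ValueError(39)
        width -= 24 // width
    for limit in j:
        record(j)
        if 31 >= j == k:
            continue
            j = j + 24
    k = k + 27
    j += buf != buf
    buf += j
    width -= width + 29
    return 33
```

j = j + (buf != buf)

Transformed code:
def adj(k, width, j, buf):
    j = k % width
    buf = buf + 39
    if j > 26:
        raise ValueError(39)
    for limit in j:
        record(j)
        if 31 >= j == k:
            continue
    k = k + 27
    j = j + (buf != buf)
    buf = buf + j
    width = width - (width + 29)
    return 33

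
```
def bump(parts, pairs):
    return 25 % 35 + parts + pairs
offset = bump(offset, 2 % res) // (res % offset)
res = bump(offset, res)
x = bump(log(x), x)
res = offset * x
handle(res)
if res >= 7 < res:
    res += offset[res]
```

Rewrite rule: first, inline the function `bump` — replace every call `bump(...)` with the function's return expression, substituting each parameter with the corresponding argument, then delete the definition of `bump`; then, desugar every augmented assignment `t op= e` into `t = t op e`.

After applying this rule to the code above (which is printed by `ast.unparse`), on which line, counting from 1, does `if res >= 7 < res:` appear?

Transformed code:
offset = (25 % 35 + offset + 2 % res) // (res % offset)
res = 25 % 35 + offset + res
x = 25 % 35 + log(x) + x
res = offset * x
handle(res)
if res >= 7 < res:
    res = res + offset[res]

6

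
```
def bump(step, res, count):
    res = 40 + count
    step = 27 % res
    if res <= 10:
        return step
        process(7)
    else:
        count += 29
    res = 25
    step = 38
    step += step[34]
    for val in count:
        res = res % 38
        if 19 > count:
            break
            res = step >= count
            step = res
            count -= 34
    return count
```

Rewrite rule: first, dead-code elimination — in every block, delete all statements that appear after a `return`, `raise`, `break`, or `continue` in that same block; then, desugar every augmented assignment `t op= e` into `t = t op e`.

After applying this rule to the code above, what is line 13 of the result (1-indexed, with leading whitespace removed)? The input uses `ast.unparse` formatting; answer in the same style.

Transformed code:
def bump(step, res, count):
    res = 40 + count
    step = 27 % res
    if res <= 10:
        return step
    else:
        count = count + 29
    res = 25
    step = 38
    step = step + step[34]
    for val in count:
        res = res % 38
        if 19 > count:
            break
    return count

if 19 > count:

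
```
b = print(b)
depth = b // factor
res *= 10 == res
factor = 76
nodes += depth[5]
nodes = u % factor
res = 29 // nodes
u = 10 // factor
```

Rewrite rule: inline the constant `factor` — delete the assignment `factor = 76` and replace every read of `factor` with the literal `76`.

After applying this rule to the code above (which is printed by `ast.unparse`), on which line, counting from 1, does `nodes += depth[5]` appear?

Transformed code:
b = print(b)
depth = b // 76
res *= 10 == res
nodes += depth[5]
nodes = u % 76
res = 29 // nodes
u = 10 // 76

4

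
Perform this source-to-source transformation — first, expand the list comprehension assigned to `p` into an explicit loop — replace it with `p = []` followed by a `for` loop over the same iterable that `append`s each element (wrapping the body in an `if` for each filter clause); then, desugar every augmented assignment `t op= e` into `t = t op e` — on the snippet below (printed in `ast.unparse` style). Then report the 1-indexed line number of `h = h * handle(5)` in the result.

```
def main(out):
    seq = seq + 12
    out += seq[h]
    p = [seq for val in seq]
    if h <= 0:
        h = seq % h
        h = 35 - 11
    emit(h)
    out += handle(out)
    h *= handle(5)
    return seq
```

Transformed code:
def main(out):
    seq = seq + 12
    out = out + seq[h]
    p = []
    for val in seq:
        p.append(seq)
    if h <= 0:
        h = seq % h
        h = 35 - 11
    emit(h)
    out = out + handle(out)
    h = h * handle(5)
    return seq

12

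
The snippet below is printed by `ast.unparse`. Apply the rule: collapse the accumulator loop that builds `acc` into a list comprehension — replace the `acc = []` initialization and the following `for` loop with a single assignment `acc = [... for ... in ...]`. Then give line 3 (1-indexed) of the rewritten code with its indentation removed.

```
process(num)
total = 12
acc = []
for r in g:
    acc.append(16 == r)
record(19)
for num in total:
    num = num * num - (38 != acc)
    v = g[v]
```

acc = [16 == r for r in g]

Transformed code:
process(num)
total = 12
acc = [16 == r for r in g]
record(19)
for num in total:
    num = num * num - (38 != acc)
    v = g[v]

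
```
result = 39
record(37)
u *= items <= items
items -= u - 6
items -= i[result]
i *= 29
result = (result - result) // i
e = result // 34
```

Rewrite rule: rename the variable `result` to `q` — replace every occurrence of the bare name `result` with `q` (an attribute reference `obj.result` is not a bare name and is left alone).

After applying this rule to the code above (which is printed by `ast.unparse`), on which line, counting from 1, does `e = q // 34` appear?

8

Transformed code:
q = 39
record(37)
u *= items <= items
items -= u - 6
items -= i[q]
i *= 29
q = (q - q) // i
e = q // 34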